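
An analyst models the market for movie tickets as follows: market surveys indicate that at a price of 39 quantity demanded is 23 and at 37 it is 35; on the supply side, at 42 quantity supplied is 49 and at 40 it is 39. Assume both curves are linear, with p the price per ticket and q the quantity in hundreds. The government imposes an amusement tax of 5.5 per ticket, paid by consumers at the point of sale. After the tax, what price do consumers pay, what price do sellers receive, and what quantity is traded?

Consumers pay 40.5; sellers receive 35; quantity = 14.

Demand slope: (35 − 23)/(37 − 39) = -6, so qd = 257 − 6p.
Supply slope: (39 − 49)/(40 − 42) = 5, so qs = 5p − 161.
Without the tax, 257 − 6p = 5p − 161 gives 11p = 418, so p* = 38 and q* = 29.
With the tax collected from consumers, demand (in seller-price terms) shifts: qd = 257 − 6(p + 5.5).
New equilibrium: consumers pay 40.5, sellers receive 35, q = 14. (Wedge: pb − ps = 5.5.)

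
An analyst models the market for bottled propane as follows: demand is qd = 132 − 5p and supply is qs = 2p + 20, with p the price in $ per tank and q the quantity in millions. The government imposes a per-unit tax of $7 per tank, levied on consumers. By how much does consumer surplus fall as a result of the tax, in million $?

Without the tax, 132 − 5p = 2p + 20 gives 7p = 112, so p* = $16 and q* = 52.
With the tax collected from consumers, demand (in seller-price terms) shifts: qd = 132 − 5(p + 7).
New equilibrium: consumers pay $18, sellers receive $11, q = 42. (Wedge: pb − ps = 7.)
ΔCS is the trapezoid between Q = 42 and Q = 52 of height $2: ½ · (52 + 42) · 2 = $94.

Consumer surplus falls by $94 million.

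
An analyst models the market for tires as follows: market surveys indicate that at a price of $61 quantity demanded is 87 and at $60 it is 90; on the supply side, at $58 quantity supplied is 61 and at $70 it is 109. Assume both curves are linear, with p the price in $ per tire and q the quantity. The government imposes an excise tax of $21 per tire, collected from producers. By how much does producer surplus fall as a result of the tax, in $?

Demand slope: (90 − 87)/(60 − 61) = -3, so qd = 270 − 3p.
Supply slope: (109 − 61)/(70 − 58) = 4, so qs = 4p − 171.
Before the tax: set 270 − 3p = 4p − 171 → p* = $63, q* = 81.
With the tax collected from producers, supply shifts: qs = 4(p − 21) − 171.
New equilibrium: buyers pay $75, producers receive $54, q = 45. (Wedge: pb − ps = 21.)
ΔPS is the trapezoid between Q = 45 and Q = 81 of height $9: ½ · (81 + 45) · 9 = $567.

Producer surplus falls by $567.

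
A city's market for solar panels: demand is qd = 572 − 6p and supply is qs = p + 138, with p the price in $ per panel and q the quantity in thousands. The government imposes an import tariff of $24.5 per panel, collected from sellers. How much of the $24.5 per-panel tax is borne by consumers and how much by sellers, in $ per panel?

Consumers bear $3.5 per panel; sellers bear $21 per panel.

Before the tax: set 572 − 6p = p + 138 → p* = $62, q* = 200.
With the tax collected from sellers, supply shifts: qs = (p − 24.5) + 138.
New equilibrium: consumers pay $65.5, sellers receive $41, q = 179. (Wedge: pb − ps = 24.5.)
Burden on consumers: $3.5; on sellers: $21. (They sum to $24.5.)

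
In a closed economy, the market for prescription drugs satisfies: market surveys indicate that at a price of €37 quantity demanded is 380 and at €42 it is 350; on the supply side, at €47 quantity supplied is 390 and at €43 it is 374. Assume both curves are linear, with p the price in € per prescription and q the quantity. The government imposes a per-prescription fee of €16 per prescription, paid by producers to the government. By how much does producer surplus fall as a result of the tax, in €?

Producer surplus falls by €3290.88.

Demand slope: (350 − 380)/(42 − 37) = -6, so qd = 602 − 6p.
Supply slope: (374 − 390)/(43 − 47) = 4, so qs = 4p + 202.
Without the tax, 602 − 6p = 4p + 202 gives 10p = 400, so p* = €40 and q* = 362.
With the tax collected from producers, supply shifts: qs = 4(p − 16) + 202.
Solving gives q = 323.6 with buyers paying €46.4 and producers receiving €30.4 (the €16 wedge).
ΔPS is the trapezoid between Q = 323.6 and Q = 362 of height €9.6: ½ · (362 + 323.6) · 9.6 = €3290.88.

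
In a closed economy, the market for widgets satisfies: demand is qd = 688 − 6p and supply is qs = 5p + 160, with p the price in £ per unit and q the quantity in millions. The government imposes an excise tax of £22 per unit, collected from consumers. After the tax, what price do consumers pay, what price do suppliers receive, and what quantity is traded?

Without the tax, 688 − 6p = 5p + 160 gives 11p = 528, so p* = £48 and q* = 400.
With the tax collected from consumers, demand (in seller-price terms) shifts: qd = 688 − 6(p + 22).
New equilibrium: consumers pay £58, suppliers receive £36, q = 340. (Wedge: pb − ps = 22.)
The less price-elastic side of the market bears the larger share of a per-unit tax.

Consumers pay £58; suppliers receive £36; quantity = 340.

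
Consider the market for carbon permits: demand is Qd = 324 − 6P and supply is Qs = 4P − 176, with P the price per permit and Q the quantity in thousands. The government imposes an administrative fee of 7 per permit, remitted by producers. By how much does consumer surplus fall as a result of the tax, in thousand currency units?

Before the tax: set 324 − 6P = 4P − 176 → P* = 50, Q* = 24.
With the tax collected from producers, supply shifts: Qs = 4(P − 7) − 176.
New equilibrium: consumers pay 52.8, producers receive 45.8, Q = 7.2. (Wedge: Pb − Ps = 7.)
ΔCS is the trapezoid between Q = 7.2 and Q = 24 of height 2.8: ½ · (24 + 7.2) · 2.8 = 43.68.

Consumer surplus falls by 43.68 thousand.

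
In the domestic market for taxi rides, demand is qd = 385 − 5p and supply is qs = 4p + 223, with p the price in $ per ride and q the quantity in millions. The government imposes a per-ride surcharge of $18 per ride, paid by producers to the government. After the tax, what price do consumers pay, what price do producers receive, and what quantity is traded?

Consumers pay $26; producers receive $8; quantity = 255.

Without the tax, 385 − 5p = 4p + 223 gives 9p = 162, so p* = $18 and q* = 295.
With the tax collected from producers, supply shifts: qs = 4(p − 18) + 223.
New equilibrium: consumers pay $26, producers receive $8, q = 255. (Wedge: pb − ps = 18.)
The less price-elastic side of the market bears the larger share of a per-unit tax.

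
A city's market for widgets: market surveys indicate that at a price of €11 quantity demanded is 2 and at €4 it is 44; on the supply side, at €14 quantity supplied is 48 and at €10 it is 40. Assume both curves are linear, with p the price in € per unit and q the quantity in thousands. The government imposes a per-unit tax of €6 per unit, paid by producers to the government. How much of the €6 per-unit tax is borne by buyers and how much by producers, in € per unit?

Buyers bear €1.5 per unit; producers bear €4.5 per unit.

Demand slope: (44 − 2)/(4 − 11) = -6, so qd = 68 − 6p.
Supply slope: (40 − 48)/(10 − 14) = 2, so qs = 2p + 20.
Before the tax: set 68 − 6p = 2p + 20 → p* = €6, q* = 32.
With the tax collected from producers, supply shifts: qs = 2(p − 6) + 20.
New equilibrium: buyers pay €7.5, producers receive €1.5, q = 23. (Wedge: pb − ps = 6.)
Burden on buyers: €1.5; on producers: €4.5. (They sum to €6.)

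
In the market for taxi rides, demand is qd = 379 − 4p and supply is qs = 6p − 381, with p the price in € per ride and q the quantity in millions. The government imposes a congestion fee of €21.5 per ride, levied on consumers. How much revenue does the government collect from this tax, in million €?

Tax revenue = €503.1 million.

Without the tax, 379 − 4p = 6p − 381 gives 10p = 760, so p* = €76 and q* = 75.
With the tax collected from consumers, demand (in seller-price terms) shifts: qd = 379 − 4(p + 21.5).
Solving gives q = 23.4 with consumers paying €88.9 and producers receiving €67.4 (the €21.5 wedge).
Revenue = t · Q = 21.5 · 23.4 = €503.1.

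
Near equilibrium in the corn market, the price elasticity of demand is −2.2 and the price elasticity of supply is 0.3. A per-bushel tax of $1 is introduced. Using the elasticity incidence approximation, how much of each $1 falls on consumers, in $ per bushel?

Consumers bear ≈ $0.12 per bushel.

Incidence ratio: consumers' share ≈ εs / (εs + |εd|) = 0.3 / (0.3 + 2.2) = 0.12.
So consumers bear ≈ 0.12 × $1 = $0.12; suppliers bear $0.88.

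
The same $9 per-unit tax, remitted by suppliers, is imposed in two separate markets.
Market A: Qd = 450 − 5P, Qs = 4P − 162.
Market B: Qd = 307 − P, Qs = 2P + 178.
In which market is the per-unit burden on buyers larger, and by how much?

Market B, by $2.

Market A: pre-tax P* = $68, Q* = 110; post-tax Q = 90; per-unit burden on buyers = $4.
Market B: pre-tax P* = $43, Q* = 264; post-tax Q = 258; per-unit burden on buyers = $6.
Difference: $4 vs $6 → market B is larger by $2.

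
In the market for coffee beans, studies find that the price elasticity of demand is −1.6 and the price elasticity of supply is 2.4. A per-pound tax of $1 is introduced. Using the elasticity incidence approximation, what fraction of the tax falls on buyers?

Incidence ratio: buyers' share ≈ εs / (εs + |εd|) = 2.4 / (2.4 + 1.6) = 0.6.
Supply is the more elastic side, so buyers bear the larger share.

Buyers' share ≈ 0.6.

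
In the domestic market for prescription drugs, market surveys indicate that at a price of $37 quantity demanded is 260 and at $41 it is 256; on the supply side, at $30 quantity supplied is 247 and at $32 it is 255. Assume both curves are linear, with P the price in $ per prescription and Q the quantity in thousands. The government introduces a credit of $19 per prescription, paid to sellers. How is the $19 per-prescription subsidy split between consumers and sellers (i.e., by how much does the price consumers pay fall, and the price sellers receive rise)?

Consumers gain $15.2 per prescription; sellers gain $3.8 per prescription.

Demand slope: (256 − 260)/(41 − 37) = -1, so Qd = 297 − P.
Supply slope: (255 − 247)/(32 − 30) = 4, so Qs = 4P + 127.
Before the subsidy: set 297 − P = 4P + 127 → P* = $34, Q* = 263.
With a per-unit subsidy paid to sellers, each receives P + 19 per unit sold, so supply becomes Qs = 4(P + 19) + 127.
Solving gives Q = 278.2 with consumers paying $18.8 and sellers receiving $37.8 (the $19 wedge).
Gain to consumers: $15.2; to sellers: $3.8. (They sum to $19.)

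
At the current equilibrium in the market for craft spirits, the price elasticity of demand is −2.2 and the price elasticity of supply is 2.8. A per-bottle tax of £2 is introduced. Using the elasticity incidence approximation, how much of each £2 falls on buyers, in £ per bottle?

Buyers bear ≈ £1.12 per bottle.

Incidence ratio: buyers' share ≈ εs / (εs + |εd|) = 2.8 / (2.8 + 2.2) = 0.56.
So buyers bear ≈ 0.56 × £2 = £1.12; producers bear £0.88.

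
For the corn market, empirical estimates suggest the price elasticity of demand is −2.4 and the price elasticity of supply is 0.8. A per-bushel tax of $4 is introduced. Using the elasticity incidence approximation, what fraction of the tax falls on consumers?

Consumers' share ≈ 0.25.

Incidence ratio: consumers' share ≈ εs / (εs + |εd|) = 0.8 / (0.8 + 2.4) = 0.25.
Supply is the less elastic side, so consumers bear the smaller share.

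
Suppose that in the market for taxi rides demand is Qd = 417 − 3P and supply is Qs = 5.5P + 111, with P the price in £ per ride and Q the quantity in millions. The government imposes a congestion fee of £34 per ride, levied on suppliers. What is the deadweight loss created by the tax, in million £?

Without the tax, 417 − 3P = 5.5P + 111 gives 8.5P = 306, so P* = £36 and Q* = 309.
With the tax collected from suppliers, supply shifts: Qs = 5.5(P − 34) + 111.
Solving gives Q = 243 with consumers paying £58 and suppliers receiving £24 (the £34 wedge).
Quantity falls by |ΔQ| = |309 − 243| = 66.
DWL = ½ · t · |ΔQ| = ½ · 34 · 66 = £1122.

Deadweight loss = £1122 million.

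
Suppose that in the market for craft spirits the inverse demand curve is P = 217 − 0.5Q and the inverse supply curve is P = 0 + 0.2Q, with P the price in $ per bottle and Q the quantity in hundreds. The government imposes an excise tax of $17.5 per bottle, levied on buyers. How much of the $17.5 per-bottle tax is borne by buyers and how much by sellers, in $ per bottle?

Buyers bear $12.5 per bottle; sellers bear $5 per bottle.

Rewrite in direct form: Qd = 434 − 2P and Qs = 5P.
Before the tax: set 434 − 2P = 5P → P* = $62, Q* = 310.
With the tax collected from buyers, demand (in seller-price terms) shifts: Qd = 434 − 2(P + 17.5).
New equilibrium: buyers pay $74.5, sellers receive $57, Q = 285. (Wedge: Pb − Ps = 17.5.)
Burden on buyers: $12.5; on sellers: $5. (They sum to $17.5.)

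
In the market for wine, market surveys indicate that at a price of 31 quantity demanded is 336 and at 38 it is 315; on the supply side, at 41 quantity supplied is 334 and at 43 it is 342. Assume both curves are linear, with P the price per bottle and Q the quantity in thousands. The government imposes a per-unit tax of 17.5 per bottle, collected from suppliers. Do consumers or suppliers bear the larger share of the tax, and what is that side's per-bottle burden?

Demand slope: (315 − 336)/(38 − 31) = -3, so Qd = 429 − 3P.
Supply slope: (342 − 334)/(43 − 41) = 4, so Qs = 4P + 170.
Without the tax, 429 − 3P = 4P + 170 gives 7P = 259, so P* = 37 and Q* = 318.
With the tax collected from suppliers, supply shifts: Qs = 4(P − 17.5) + 170.
New equilibrium: consumers pay 47, suppliers receive 29.5, Q = 288. (Wedge: Pb − Ps = 17.5.)
Per-bottle burden: consumers 10, suppliers 7.5.
Consumers take the larger share because demand is less price-elastic here (demand slope 3 vs supply slope 4).

Consumers bear the larger share: 10 per bottle.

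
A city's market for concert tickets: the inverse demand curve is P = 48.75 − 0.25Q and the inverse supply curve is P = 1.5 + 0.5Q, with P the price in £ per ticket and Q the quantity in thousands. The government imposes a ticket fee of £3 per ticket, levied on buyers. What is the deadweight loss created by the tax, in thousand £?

Rewrite in direct form: Qd = 195 − 4P and Qs = 2P − 3.
Before the tax: set 195 − 4P = 2P − 3 → P* = £33, Q* = 63.
With the tax collected from buyers, demand (in seller-price terms) shifts: Qd = 195 − 4(P + 3).
New equilibrium: buyers pay £34, sellers receive £31, Q = 59. (Wedge: Pb − Ps = 3.)
Quantity falls by |ΔQ| = |63 − 59| = 4.
DWL = ½ · t · |ΔQ| = ½ · 3 · 4 = £6.

Deadweight loss = £6 thousand.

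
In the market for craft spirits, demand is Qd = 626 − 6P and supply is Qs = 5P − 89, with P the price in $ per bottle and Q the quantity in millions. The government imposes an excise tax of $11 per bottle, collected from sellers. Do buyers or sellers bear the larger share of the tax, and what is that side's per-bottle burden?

Before the tax: set 626 − 6P = 5P − 89 → P* = $65, Q* = 236.
With the tax collected from sellers, supply shifts: Qs = 5(P − 11) − 89.
Solving gives Q = 206 with buyers paying $70 and sellers receiving $59 (the $11 wedge).
Per-bottle burden: buyers $5, sellers $6.
Sellers take the larger share because supply is less price-elastic here (demand slope 6 vs supply slope 5).

Sellers bear the larger share: $6 per bottle.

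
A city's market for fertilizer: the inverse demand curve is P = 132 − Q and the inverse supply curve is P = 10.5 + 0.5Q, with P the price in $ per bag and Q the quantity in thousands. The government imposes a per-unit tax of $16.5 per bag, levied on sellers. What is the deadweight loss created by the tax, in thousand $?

Deadweight loss = $90.75 thousand.

Rewrite in direct form: Qd = 132 − P and Qs = 2P − 21.
Without the tax, 132 − P = 2P − 21 gives 3P = 153, so P* = $51 and Q* = 81.
With the tax collected from sellers, supply shifts: Qs = 2(P − 16.5) − 21.
Solving gives Q = 70 with buyers paying $62 and sellers receiving $45.5 (the $16.5 wedge).
Quantity falls by |ΔQ| = |81 − 70| = 11.
DWL = ½ · t · |ΔQ| = ½ · 16.5 · 11 = $90.75.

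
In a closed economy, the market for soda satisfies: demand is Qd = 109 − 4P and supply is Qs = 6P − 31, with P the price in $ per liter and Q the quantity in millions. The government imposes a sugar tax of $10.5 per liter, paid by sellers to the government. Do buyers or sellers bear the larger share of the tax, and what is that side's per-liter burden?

Without the tax, 109 − 4P = 6P − 31 gives 10P = 140, so P* = $14 and Q* = 53.
With the tax collected from sellers, supply shifts: Qs = 6(P − 10.5) − 31.
Solving gives Q = 27.8 with buyers paying $20.3 and sellers receiving $9.8 (the $10.5 wedge).
Per-liter burden: buyers $6.3, sellers $4.2.
Buyers take the larger share because demand is less price-elastic here (demand slope 4 vs supply slope 6).
The less price-elastic side of the market bears the larger share of a per-unit tax.

Buyers bear the larger share: $6.3 per liter.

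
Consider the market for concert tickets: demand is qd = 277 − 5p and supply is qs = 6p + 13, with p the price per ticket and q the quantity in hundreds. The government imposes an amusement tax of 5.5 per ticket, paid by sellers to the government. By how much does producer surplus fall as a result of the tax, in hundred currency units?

Before the tax: set 277 − 5p = 6p + 13 → p* = 24, q* = 157.
With the tax collected from sellers, supply shifts: qs = 6(p − 5.5) + 13.
New equilibrium: buyers pay 27, sellers receive 21.5, q = 142. (Wedge: pb − ps = 5.5.)
ΔPS is the trapezoid between Q = 142 and Q = 157 of height 2.5: ½ · (157 + 142) · 2.5 = 373.75.

Producer surplus falls by 373.75 hundred.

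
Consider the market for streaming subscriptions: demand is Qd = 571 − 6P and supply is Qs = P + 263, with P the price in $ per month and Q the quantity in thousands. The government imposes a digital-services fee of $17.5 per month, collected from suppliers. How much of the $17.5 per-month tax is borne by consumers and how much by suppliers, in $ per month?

Consumers bear $2.5 per month; suppliers bear $15 per month.

Before the tax: set 571 − 6P = P + 263 → P* = $44, Q* = 307.
With the tax collected from suppliers, supply shifts: Qs = (P − 17.5) + 263.
New equilibrium: consumers pay $46.5, suppliers receive $29, Q = 292. (Wedge: Pb − Ps = 17.5.)
Burden on consumers: $2.5; on suppliers: $15. (They sum to $17.5.)
The less price-elastic side of the market bears the larger share of a per-unit tax.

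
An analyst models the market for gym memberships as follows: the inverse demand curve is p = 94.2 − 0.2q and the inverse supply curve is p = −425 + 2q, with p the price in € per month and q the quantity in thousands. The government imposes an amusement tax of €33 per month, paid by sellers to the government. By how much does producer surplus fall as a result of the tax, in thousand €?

Producer surplus falls by €6855 thousand.

Rewrite in direct form: qd = 471 − 5p and qs = 0.5p + 212.5.
Before the tax: set 471 − 5p = 0.5p + 212.5 → p* = €47, q* = 236.
With the tax collected from sellers, supply shifts: qs = 0.5(p − 33) + 212.5.
Solving gives q = 221 with buyers paying €50 and sellers receiving €17 (the €33 wedge).
ΔPS is the trapezoid between Q = 221 and Q = 236 of height €30: ½ · (236 + 221) · 30 = €6855.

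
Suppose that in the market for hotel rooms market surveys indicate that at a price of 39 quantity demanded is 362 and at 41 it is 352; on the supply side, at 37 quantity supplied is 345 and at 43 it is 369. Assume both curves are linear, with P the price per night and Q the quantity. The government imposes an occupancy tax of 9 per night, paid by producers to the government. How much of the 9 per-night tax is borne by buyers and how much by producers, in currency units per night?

Demand slope: (352 − 362)/(41 − 39) = -5, so Qd = 557 − 5P.
Supply slope: (369 − 345)/(43 − 37) = 4, so Qs = 4P + 197.
Without the tax, 557 − 5P = 4P + 197 gives 9P = 360, so P* = 40 and Q* = 357.
With the tax collected from producers, supply shifts: Qs = 4(P − 9) + 197.
Solving gives Q = 337 with buyers paying 44 and producers receiving 35 (the 9 wedge).
Burden on buyers: 4; on producers: 5. (They sum to 9.)
The less price-elastic side of the market bears the larger share of a per-unit tax.

Buyers bear 4 per night; producers bear 5 per night.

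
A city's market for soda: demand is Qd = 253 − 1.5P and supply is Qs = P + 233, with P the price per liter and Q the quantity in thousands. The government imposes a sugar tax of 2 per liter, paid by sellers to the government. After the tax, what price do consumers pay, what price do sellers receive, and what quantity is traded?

Without the tax, 253 − 1.5P = P + 233 gives 2.5P = 20, so P* = 8 and Q* = 241.
With the tax collected from sellers, supply shifts: Qs = (P − 2) + 233.
Solving gives Q = 239.8 with consumers paying 8.8 and sellers receiving 6.8 (the 2 wedge).
The less price-elastic side of the market bears the larger share of a per-unit tax.

Consumers pay 8.8; sellers receive 6.8; quantity = 239.8.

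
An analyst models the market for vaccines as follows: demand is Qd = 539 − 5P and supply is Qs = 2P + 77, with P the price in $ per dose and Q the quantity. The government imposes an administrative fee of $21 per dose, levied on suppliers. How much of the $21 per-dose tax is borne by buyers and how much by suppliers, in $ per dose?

Without the tax, 539 − 5P = 2P + 77 gives 7P = 462, so P* = $66 and Q* = 209.
With the tax collected from suppliers, supply shifts: Qs = 2(P − 21) + 77.
Solving gives Q = 179 with buyers paying $72 and suppliers receiving $51 (the $21 wedge).
Burden on buyers: $6; on suppliers: $15. (They sum to $21.)
The less price-elastic side of the market bears the larger share of a per-unit tax.

Buyers bear $6 per dose; suppliers bear $15 per dose.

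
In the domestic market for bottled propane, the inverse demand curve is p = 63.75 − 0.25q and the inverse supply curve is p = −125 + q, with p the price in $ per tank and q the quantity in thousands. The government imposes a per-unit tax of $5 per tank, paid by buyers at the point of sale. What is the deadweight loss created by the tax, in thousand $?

Deadweight loss = $10 thousand.

Rewrite in direct form: qd = 255 − 4p and qs = p + 125.
Without the tax, 255 − 4p = p + 125 gives 5p = 130, so p* = $26 and q* = 151.
With the tax collected from buyers, demand (in seller-price terms) shifts: qd = 255 − 4(p + 5).
New equilibrium: buyers pay $27, sellers receive $22, q = 147. (Wedge: pb − ps = 5.)
Quantity falls by |ΔQ| = |151 − 147| = 4.
DWL = ½ · t · |ΔQ| = ½ · 5 · 4 = $10.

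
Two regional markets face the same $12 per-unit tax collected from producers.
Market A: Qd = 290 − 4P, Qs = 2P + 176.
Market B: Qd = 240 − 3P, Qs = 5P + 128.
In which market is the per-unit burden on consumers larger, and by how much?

Market B, by $3.5.

Market A: pre-tax P* = $19, Q* = 214; post-tax Q = 198; per-unit burden on consumers = $4.
Market B: pre-tax P* = $14, Q* = 198; post-tax Q = 175.5; per-unit burden on consumers = $7.5.
Difference: $4 vs $7.5 → market B is larger by $3.5.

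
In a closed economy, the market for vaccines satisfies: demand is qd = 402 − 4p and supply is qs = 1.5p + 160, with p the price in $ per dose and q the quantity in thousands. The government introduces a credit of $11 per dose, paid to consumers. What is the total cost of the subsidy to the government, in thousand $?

Government outlay = $2618 thousand.

Without the subsidy, 402 − 4p = 1.5p + 160 gives 5.5p = 242, so p* = $44 and q* = 226.
With a per-unit subsidy paid to consumers, each effectively pays p − 11, so demand becomes qd = 402 − 4(p − 11).
New equilibrium: consumers pay $41, sellers receive $52, q = 238. (Wedge: pb − ps = −11.)
Outlay = t · Q = 11 · 238 = $2618.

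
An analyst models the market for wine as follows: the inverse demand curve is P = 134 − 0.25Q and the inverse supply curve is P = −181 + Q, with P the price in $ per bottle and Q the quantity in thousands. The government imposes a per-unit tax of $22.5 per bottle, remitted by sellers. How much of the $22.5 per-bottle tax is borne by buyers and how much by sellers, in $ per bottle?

Buyers bear $4.5 per bottle; sellers bear $18 per bottle.

Inverting to Q(P) form: Qd = 536 − 4P; Qs = P + 181.
Before the tax: set 536 − 4P = P + 181 → P* = $71, Q* = 252.
With the tax collected from sellers, supply shifts: Qs = (P − 22.5) + 181.
New equilibrium: buyers pay $75.5, sellers receive $53, Q = 234. (Wedge: Pb − Ps = 22.5.)
Burden on buyers: $4.5; on sellers: $18. (They sum to $22.5.)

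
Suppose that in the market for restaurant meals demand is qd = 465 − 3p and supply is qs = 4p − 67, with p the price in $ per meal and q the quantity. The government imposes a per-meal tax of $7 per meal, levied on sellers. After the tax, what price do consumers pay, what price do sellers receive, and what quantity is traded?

Consumers pay $80; sellers receive $73; quantity = 225.

Without the tax, 465 − 3p = 4p − 67 gives 7p = 532, so p* = $76 and q* = 237.
With the tax collected from sellers, supply shifts: qs = 4(p − 7) − 67.
New equilibrium: consumers pay $80, sellers receive $73, q = 225. (Wedge: pb − ps = 7.)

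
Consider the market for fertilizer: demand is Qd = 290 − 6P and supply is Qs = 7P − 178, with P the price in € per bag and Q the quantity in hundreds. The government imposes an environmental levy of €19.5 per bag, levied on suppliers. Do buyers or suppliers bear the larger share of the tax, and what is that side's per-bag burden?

Before the tax: set 290 − 6P = 7P − 178 → P* = €36, Q* = 74.
With the tax collected from suppliers, supply shifts: Qs = 7(P − 19.5) − 178.
Solving gives Q = 11 with buyers paying €46.5 and suppliers receiving €27 (the €19.5 wedge).
Per-bag burden: buyers €10.5, suppliers €9.
Buyers take the larger share because demand is less price-elastic here (demand slope 6 vs supply slope 7).

Buyers bear the larger share: €10.5 per bag.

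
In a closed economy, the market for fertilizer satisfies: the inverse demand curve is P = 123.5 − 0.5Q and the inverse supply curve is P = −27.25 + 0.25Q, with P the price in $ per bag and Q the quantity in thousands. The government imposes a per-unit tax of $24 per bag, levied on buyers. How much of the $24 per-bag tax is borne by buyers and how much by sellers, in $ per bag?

Buyers bear $16 per bag; sellers bear $8 per bag.

Inverting to Q(P) form: Qd = 247 − 2P; Qs = 4P + 109.
Before the tax: set 247 − 2P = 4P + 109 → P* = $23, Q* = 201.
With the tax collected from buyers, demand (in seller-price terms) shifts: Qd = 247 − 2(P + 24).
New equilibrium: buyers pay $39, sellers receive $15, Q = 169. (Wedge: Pb − Ps = 24.)
Burden on buyers: $16; on sellers: $8. (They sum to $24.)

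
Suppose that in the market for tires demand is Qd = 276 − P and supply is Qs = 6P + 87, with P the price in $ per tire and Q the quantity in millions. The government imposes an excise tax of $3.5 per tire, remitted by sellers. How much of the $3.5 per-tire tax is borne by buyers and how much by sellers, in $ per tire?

Buyers bear $3 per tire; sellers bear $0.5 per tire.

Without the tax, 276 − P = 6P + 87 gives 7P = 189, so P* = $27 and Q* = 249.
With the tax collected from sellers, supply shifts: Qs = 6(P − 3.5) + 87.
Solving gives Q = 246 with buyers paying $30 and sellers receiving $26.5 (the $3.5 wedge).
Burden on buyers: $3; on sellers: $0.5. (They sum to $3.5.)
The less price-elastic side of the market bears the larger share of a per-unit tax.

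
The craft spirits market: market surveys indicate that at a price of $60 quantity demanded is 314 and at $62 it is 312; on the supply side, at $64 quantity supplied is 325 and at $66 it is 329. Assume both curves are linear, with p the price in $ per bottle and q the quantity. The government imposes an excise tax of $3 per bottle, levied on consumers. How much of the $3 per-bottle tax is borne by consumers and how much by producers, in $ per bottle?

Consumers bear $2 per bottle; producers bear $1 per bottle.

Demand slope: (312 − 314)/(62 − 60) = -1, so qd = 374 − p.
Supply slope: (329 − 325)/(66 − 64) = 2, so qs = 2p + 197.
Before the tax: set 374 − p = 2p + 197 → p* = $59, q* = 315.
With the tax collected from consumers, demand (in seller-price terms) shifts: qd = 374 − (p + 3).
Solving gives q = 313 with consumers paying $61 and producers receiving $58 (the $3 wedge).
Burden on consumers: $2; on producers: $1. (They sum to $3.)
The less price-elastic side of the market bears the larger share of a per-unit tax.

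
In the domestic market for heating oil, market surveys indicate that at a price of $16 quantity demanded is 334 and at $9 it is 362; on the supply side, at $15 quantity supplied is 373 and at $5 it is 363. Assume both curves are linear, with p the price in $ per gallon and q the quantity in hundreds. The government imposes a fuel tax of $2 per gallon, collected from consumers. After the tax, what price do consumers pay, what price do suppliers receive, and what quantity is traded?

Demand slope: (362 − 334)/(9 − 16) = -4, so qd = 398 − 4p.
Supply slope: (363 − 373)/(5 − 15) = 1, so qs = p + 358.
Before the tax: set 398 − 4p = p + 358 → p* = $8, q* = 366.
With the tax collected from consumers, demand (in seller-price terms) shifts: qd = 398 − 4(p + 2).
Solving gives q = 364.4 with consumers paying $8.4 and suppliers receiving $6.4 (the $2 wedge).
The less price-elastic side of the market bears the larger share of a per-unit tax.

Consumers pay $8.4; suppliers receive $6.4; quantity = 364.4.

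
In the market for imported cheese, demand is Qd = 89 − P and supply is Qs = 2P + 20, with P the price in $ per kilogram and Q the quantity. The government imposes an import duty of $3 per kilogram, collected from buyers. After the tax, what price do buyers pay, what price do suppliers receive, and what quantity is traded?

Without the tax, 89 − P = 2P + 20 gives 3P = 69, so P* = $23 and Q* = 66.
With the tax collected from buyers, demand (in seller-price terms) shifts: Qd = 89 − (P + 3).
Solving gives Q = 64 with buyers paying $25 and suppliers receiving $22 (the $3 wedge).
The less price-elastic side of the market bears the larger share of a per-unit tax.

Buyers pay $25; suppliers receive $22; quantity = 64.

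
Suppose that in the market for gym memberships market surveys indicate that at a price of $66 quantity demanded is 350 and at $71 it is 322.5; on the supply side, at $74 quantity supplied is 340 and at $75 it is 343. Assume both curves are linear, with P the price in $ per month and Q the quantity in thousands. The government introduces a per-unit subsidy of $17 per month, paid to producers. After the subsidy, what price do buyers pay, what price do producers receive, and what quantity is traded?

Buyers pay $64; producers receive $81; quantity = 361.

Demand slope: (322.5 − 350)/(71 − 66) = -5.5, so Qd = 713 − 5.5P.
Supply slope: (343 − 340)/(75 − 74) = 3, so Qs = 3P + 118.
Without the subsidy, 713 − 5.5P = 3P + 118 gives 8.5P = 595, so P* = $70 and Q* = 328.
With a per-unit subsidy paid to producers, each receives P + 17 per unit sold, so supply becomes Qs = 3(P + 17) + 118.
Solving gives Q = 361 with buyers paying $64 and producers receiving $81 (the $17 wedge).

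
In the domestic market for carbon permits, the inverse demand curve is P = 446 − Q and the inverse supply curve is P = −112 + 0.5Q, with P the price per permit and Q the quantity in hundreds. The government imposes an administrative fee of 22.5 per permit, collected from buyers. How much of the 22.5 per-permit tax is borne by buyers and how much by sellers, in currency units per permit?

Buyers bear 15 per permit; sellers bear 7.5 per permit.

Inverting to Q(P) form: Qd = 446 − P; Qs = 2P + 224.
Before the tax: set 446 − P = 2P + 224 → P* = 74, Q* = 372.
With the tax collected from buyers, demand (in seller-price terms) shifts: Qd = 446 − (P + 22.5).
New equilibrium: buyers pay 89, sellers receive 66.5, Q = 357. (Wedge: Pb − Ps = 22.5.)
Burden on buyers: 15; on sellers: 7.5. (They sum to 22.5.)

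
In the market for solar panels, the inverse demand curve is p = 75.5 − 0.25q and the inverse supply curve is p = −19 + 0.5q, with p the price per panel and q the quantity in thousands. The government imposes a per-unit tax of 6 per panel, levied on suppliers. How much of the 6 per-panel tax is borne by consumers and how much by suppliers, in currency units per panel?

Rewrite in direct form: qd = 302 − 4p and qs = 2p + 38.
Without the tax, 302 − 4p = 2p + 38 gives 6p = 264, so p* = 44 and q* = 126.
With the tax collected from suppliers, supply shifts: qs = 2(p − 6) + 38.
New equilibrium: consumers pay 46, suppliers receive 40, q = 118. (Wedge: pb − ps = 6.)
Burden on consumers: 2; on suppliers: 4. (They sum to 6.)

Consumers bear 2 per panel; suppliers bear 4 per panel.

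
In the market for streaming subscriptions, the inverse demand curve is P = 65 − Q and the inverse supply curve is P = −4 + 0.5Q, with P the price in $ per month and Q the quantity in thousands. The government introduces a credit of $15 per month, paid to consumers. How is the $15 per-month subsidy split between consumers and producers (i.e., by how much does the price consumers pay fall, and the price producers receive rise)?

Consumers gain $10 per month; producers gain $5 per month.

Rewrite in direct form: Qd = 65 − P and Qs = 2P + 8.
Without the subsidy, 65 − P = 2P + 8 gives 3P = 57, so P* = $19 and Q* = 46.
With a per-unit subsidy paid to consumers, each effectively pays P − 15, so demand becomes Qd = 65 − (P − 15).
Solving gives Q = 56 with consumers paying $9 and producers receiving $24 (the $15 wedge).
Gain to consumers: $10; to producers: $5. (They sum to $15.)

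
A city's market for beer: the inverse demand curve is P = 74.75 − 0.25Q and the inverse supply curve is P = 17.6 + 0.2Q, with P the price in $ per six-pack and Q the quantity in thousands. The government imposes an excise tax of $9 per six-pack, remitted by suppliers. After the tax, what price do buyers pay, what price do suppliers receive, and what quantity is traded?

Buyers pay $48; suppliers receive $39; quantity = 107.

Rewrite in direct form: Qd = 299 − 4P and Qs = 5P − 88.
Before the tax: set 299 − 4P = 5P − 88 → P* = $43, Q* = 127.
With the tax collected from suppliers, supply shifts: Qs = 5(P − 9) − 88.
New equilibrium: buyers pay $48, suppliers receive $39, Q = 107. (Wedge: Pb − Ps = 9.)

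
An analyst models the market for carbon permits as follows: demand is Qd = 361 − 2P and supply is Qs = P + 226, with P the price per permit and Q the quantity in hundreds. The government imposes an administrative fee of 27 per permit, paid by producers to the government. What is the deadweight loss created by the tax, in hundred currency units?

Deadweight loss = 243 hundred.

Before the tax: set 361 − 2P = P + 226 → P* = 45, Q* = 271.
With the tax collected from producers, supply shifts: Qs = (P − 27) + 226.
Solving gives Q = 253 with consumers paying 54 and producers receiving 27 (the 27 wedge).
Quantity falls by |ΔQ| = |271 − 253| = 18.
DWL = ½ · t · |ΔQ| = ½ · 27 · 18 = 243.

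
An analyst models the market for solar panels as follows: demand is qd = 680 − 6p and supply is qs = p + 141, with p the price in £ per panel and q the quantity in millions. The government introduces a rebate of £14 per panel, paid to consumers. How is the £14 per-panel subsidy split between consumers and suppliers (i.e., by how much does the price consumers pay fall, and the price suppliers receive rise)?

Without the subsidy, 680 − 6p = p + 141 gives 7p = 539, so p* = £77 and q* = 218.
With a per-unit subsidy paid to consumers, each effectively pays p − 14, so demand becomes qd = 680 − 6(p − 14).
New equilibrium: consumers pay £75, suppliers receive £89, q = 230. (Wedge: pb − ps = −14.)
Gain to consumers: £2; to suppliers: £12. (They sum to £14.)

Consumers gain £2 per panel; suppliers gain £12 per panel.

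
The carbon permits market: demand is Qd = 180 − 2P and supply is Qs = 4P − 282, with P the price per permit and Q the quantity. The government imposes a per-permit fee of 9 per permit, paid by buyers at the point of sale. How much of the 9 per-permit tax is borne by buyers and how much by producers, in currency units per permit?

Buyers bear 6 per permit; producers bear 3 per permit.

Before the tax: set 180 − 2P = 4P − 282 → P* = 77, Q* = 26.
With the tax collected from buyers, demand (in seller-price terms) shifts: Qd = 180 − 2(P + 9).
Solving gives Q = 14 with buyers paying 83 and producers receiving 74 (the 9 wedge).
Burden on buyers: 6; on producers: 3. (They sum to 9.)
The less price-elastic side of the market bears the larger share of a per-unit tax.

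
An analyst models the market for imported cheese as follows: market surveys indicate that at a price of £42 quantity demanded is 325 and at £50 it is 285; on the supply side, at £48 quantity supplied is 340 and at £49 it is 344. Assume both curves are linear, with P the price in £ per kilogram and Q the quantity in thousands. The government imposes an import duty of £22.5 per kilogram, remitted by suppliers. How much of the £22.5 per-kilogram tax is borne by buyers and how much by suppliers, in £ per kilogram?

Demand slope: (285 − 325)/(50 − 42) = -5, so Qd = 535 − 5P.
Supply slope: (344 − 340)/(49 − 48) = 4, so Qs = 4P + 148.
Without the tax, 535 − 5P = 4P + 148 gives 9P = 387, so P* = £43 and Q* = 320.
With the tax collected from suppliers, supply shifts: Qs = 4(P − 22.5) + 148.
Solving gives Q = 270 with buyers paying £53 and suppliers receiving £30.5 (the £22.5 wedge).
Burden on buyers: £10; on suppliers: £12.5. (They sum to £22.5.)
The less price-elastic side of the market bears the larger share of a per-unit tax.

Buyers bear £10 per kilogram; suppliers bear £12.5 per kilogram.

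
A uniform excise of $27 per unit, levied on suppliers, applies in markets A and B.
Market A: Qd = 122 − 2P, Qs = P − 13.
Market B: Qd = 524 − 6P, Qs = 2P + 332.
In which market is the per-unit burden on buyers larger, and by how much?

Market A: pre-tax P* = $45, Q* = 32; post-tax Q = 14; per-unit burden on buyers = $9.
Market B: pre-tax P* = $24, Q* = 380; post-tax Q = 339.5; per-unit burden on buyers = $6.75.
Difference: $9 vs $6.75 → market A is larger by $2.25.

Market A, by $2.25.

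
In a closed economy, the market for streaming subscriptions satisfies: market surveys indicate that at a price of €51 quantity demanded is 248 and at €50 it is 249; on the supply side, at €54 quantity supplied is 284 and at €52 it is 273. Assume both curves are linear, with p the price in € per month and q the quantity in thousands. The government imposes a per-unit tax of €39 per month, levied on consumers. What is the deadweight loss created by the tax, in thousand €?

Deadweight loss = €643.5 thousand.

Demand slope: (249 − 248)/(50 − 51) = -1, so qd = 299 − p.
Supply slope: (273 − 284)/(52 − 54) = 5.5, so qs = 5.5p − 13.
Without the tax, 299 − p = 5.5p − 13 gives 6.5p = 312, so p* = €48 and q* = 251.
With the tax collected from consumers, demand (in seller-price terms) shifts: qd = 299 − (p + 39).
Solving gives q = 218 with consumers paying €81 and sellers receiving €42 (the €39 wedge).
Quantity falls by |ΔQ| = |251 − 218| = 33.
DWL = ½ · t · |ΔQ| = ½ · 39 · 33 = €643.5.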